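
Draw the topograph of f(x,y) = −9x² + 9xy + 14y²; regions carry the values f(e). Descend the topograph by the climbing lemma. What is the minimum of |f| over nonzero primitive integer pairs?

river: ρ → (14,19,-4)
river: ρ → (-4,21,9)
river: ρ → (9,15,-10)
river: ρ → (-10,5,14)
river: ρ → (14,23,-1)
river: ρ → (-1,23,14)
river: ρ → (14,5,-10)
river: ρ → (-10,15,9)
river: ρ → (9,21,-4)
river: ρ → (-4,19,14)
river: ρ → (14,9,-9)
river: ρ → (-9,9,14)
closes: descent 0, river 12
min |a| on river = 1

1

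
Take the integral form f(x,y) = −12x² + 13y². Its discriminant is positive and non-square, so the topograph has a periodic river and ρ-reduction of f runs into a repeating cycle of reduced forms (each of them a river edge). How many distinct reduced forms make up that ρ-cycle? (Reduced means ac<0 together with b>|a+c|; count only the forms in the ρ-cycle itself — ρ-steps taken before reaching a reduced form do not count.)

D = 624, ⌊√D⌋ = 24
descent: ρ → (13,0,-12)
descent: ρ → (-12,24,1)  [lands on river]
river: ρ → (1,24,-12)
ρ-cycle length = 2 (tail of 2 descent steps not counted)

2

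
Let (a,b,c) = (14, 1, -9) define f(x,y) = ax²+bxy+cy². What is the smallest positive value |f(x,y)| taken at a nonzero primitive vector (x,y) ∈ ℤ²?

descent: ρ → (-9,17,6)  [lands on river]
river: ρ → (6,19,-6)
river: ρ → (-6,17,9)
river: ρ → (9,19,-4)
river: ρ → (-4,21,4)
river: ρ → (4,19,-9)
closes: descent 1, river 6
min |a| on river = 4

4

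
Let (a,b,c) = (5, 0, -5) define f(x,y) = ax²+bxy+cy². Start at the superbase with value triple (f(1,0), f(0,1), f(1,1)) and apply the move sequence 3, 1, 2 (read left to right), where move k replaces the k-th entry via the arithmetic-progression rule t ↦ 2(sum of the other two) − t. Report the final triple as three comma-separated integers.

start (5,-5,0) = (f(1,0),f(0,1),f(1,1))
replace slot 3: 2·(5+(-5)) − 0 = 0 → (5,-5,0)
replace slot 1: 2·((-5)+0) − 5 = -15 → (-15,-5,0)
replace slot 2: 2·((-15)+0) − (-5) = -25 → (-15,-25,0)

-15,-25,0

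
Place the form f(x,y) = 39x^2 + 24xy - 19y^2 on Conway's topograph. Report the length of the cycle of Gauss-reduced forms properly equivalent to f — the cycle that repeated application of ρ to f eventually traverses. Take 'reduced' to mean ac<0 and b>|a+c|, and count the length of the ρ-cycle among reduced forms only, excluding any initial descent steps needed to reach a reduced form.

D = 3540, ⌊√D⌋ = 59
river: ρ → (-19,52,11)
river: ρ → (11,58,-4)
river: ρ → (-4,54,39)
river: ρ → (39,24,-19)
ρ-cycle length = 4 (tail of 0 descent steps not counted)

4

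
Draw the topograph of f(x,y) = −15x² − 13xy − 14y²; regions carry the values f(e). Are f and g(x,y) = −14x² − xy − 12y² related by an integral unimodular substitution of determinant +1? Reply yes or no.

D₁ = -671, D₂ = -671
f is negative-definite; reduce −f:
−f: flip: (15,13,14)→(14,-13,15)
−f: reduced (well bottom): (14,-13,15) with a≤c, −a<b≤a
flip sign back: reduced form of f is (-14,13,-15)
g is negative-definite; reduce −g:
−g: flip: (14,1,12)→(12,-1,14)
−g: reduced (well bottom): (12,-1,14) with a≤c, −a<b≤a
flip sign back: reduced form of g is (-12,1,-14)
reduced forms (-14, 13, -15) vs (-12, 1, -14) ⇒ inequivalent

no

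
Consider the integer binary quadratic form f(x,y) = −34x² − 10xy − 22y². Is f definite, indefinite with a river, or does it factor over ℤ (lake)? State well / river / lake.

D = b²−4ac = (-10)² − 4·(-34)·(-22) = -2892
D < 0 ⇒ definite ⇒ every region one sign ⇒ single well

well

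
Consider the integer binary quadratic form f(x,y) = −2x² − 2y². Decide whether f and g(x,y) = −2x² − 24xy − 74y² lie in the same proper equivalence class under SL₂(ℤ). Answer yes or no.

D₁ = -16, D₂ = -16
f is negative-definite; reduce −f:
−f: reduced (well bottom): (2,0,2) with a≤c, −a<b≤a
flip sign back: reduced form of f is (-2,0,-2)
g is negative-definite; reduce −g:
−g: translate: b→0 (≡24 mod 4), so (2,24,74)→(2,0,2)
−g: reduced (well bottom): (2,0,2) with a≤c, −a<b≤a
flip sign back: reduced form of g is (-2,0,-2)
reduced forms (-2, 0, -2) vs (-2, 0, -2) ⇒ equivalent

yes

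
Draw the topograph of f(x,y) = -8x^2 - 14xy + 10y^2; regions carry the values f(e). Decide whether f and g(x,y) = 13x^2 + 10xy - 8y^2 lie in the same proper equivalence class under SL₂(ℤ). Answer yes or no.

D₁ = 516, D₂ = 516
river cycle of f (length 10): (10, 14, -8), (-8, 18, 6), (6, 18, -8), (-8, 14, 10), (10, 6, -12), (-12, 18, 4), (4, 22, -2), (-2, 22, 4), (4, 18, -12), (-12, 6, 10)
river cycle of g (length 10): (-8, 22, 1), (1, 22, -8), (-8, 10, 13), (13, 16, -5), (-5, 14, 16), (16, 18, -3), (-3, 18, 16), (16, 14, -5), (-5, 16, 13), (13, 10, -8)
cycles differ ⇒ inequivalent

no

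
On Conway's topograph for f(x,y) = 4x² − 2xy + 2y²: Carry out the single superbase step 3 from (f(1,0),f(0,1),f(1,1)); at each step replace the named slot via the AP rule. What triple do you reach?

start (4,2,4) = (f(1,0),f(0,1),f(1,1))
replace slot 3: 2·(4+2) − 4 = 8 → (4,2,8)

4,2,8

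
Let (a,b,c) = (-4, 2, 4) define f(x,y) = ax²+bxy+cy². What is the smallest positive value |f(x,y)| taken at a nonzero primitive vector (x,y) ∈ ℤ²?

river: ρ → (4,6,-2)
river: ρ → (-2,6,4)
river: ρ → (4,2,-4)
river: ρ → (-4,6,2)
river: ρ → (2,6,-4)
river: ρ → (-4,2,4)
closes: descent 0, river 6
min |a| on river = 2

2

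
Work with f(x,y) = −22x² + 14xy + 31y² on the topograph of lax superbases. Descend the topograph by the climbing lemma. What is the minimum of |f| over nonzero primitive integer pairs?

river: ρ → (31,48,-5)
river: ρ → (-5,52,11)
river: ρ → (11,36,-37)
river: ρ → (-37,38,10)
river: ρ → (10,42,-29)
river: ρ → (-29,16,23)
river: ρ → (23,30,-22)
river: ρ → (-22,14,31)
closes: descent 0, river 8
min |a| on river = 5

5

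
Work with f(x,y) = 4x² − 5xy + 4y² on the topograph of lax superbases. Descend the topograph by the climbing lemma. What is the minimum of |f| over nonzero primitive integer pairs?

translate: b→3 (≡-5 mod 8), so (4,-5,4)→(4,3,3)
flip: (4,3,3)→(3,-3,4)
translate: b→3 (≡-3 mod 6), so (3,-3,4)→(3,3,4)
reduced (well bottom): (3,3,4) with a≤c, −a<b≤a
well minimum = a = 3

3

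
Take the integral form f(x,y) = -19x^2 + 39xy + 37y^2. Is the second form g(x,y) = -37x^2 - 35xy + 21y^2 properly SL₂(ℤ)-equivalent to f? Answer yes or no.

D₁ = 4333, D₂ = 4333
river cycle of f (length 24): (37, 35, -21), (-21, 49, 23), (23, 43, -27), (-27, 65, 1), (1, 65, -27), (-27, 43, 23), (23, 49, -21), (-21, 35, 37), (37, 39, -19), (-19, 37, 39), … (14 more)
river cycle of g (length 24): (21, 35, -37), (-37, 39, 19), (19, 37, -39), (-39, 41, 17), (17, 61, -9), (-9, 65, 3), (3, 61, -51), (-51, 41, 13), (13, 63, -7), (-7, 63, 13), … (14 more)
cycles differ ⇒ inequivalent

no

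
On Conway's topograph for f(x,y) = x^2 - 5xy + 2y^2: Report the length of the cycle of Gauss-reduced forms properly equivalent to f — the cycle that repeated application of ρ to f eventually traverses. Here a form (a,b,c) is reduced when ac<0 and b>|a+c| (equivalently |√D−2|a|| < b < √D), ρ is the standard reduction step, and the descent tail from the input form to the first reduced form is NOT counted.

D = 17, ⌊√D⌋ = 4
descent: ρ → (2,1,-2)  [lands on river]
river: ρ → (-2,3,1)
river: ρ → (1,3,-2)
river: ρ → (-2,1,2)
river: ρ → (2,3,-1)
river: ρ → (-1,3,2)
ρ-cycle length = 6 (tail of 1 descent step not counted)

6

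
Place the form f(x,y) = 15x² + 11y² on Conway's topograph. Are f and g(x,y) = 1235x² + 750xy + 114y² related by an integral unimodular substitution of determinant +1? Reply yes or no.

D₁ = -660, D₂ = -660
f: flip: (15,0,11)→(11,0,15)
f: reduced (well bottom): (11,0,15) with a≤c, −a<b≤a
g: flip: (1235,750,114)→(114,-750,1235)
g: translate: b→-66 (≡-750 mod 228), so (114,-750,1235)→(114,-66,11)
g: flip: (114,-66,11)→(11,66,114)
g: translate: b→0 (≡66 mod 22), so (11,66,114)→(11,0,15)
g: reduced (well bottom): (11,0,15) with a≤c, −a<b≤a
reduced forms (11, 0, 15) vs (11, 0, 15) ⇒ equivalent

yes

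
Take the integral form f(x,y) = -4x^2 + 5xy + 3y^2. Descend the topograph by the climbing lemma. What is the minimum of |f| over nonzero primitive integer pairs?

river: ρ → (3,7,-2)
river: ρ → (-2,5,6)
river: ρ → (6,7,-1)
river: ρ → (-1,7,6)
river: ρ → (6,5,-2)
river: ρ → (-2,7,3)
river: ρ → (3,5,-4)
river: ρ → (-4,3,4)
river: ρ → (4,5,-3)
river: ρ → (-3,7,2)
river: ρ → (2,5,-6)
river: ρ → (-6,7,1)
river: ρ → (1,7,-6)
river: ρ → (-6,5,2)
river: ρ → (2,7,-3)
river: ρ → (-3,5,4)
river: ρ → (4,3,-4)
river: ρ → (-4,5,3)
closes: descent 0, river 18
min |a| on river = 1

1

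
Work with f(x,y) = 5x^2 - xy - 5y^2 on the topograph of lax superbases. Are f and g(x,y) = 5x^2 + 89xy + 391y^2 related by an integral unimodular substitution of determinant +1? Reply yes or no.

D₁ = 101, D₂ = 101
river cycle of f (length 6): (-5, 1, 5), (5, 9, -1), (-1, 9, 5), (5, 1, -5), (-5, 9, 1), (1, 9, -5)
river cycle of g (length 6): (5, 9, -1), (-1, 9, 5), (5, 1, -5), (-5, 9, 1), (1, 9, -5), (-5, 1, 5)
cycles coincide ⇒ equivalent

yes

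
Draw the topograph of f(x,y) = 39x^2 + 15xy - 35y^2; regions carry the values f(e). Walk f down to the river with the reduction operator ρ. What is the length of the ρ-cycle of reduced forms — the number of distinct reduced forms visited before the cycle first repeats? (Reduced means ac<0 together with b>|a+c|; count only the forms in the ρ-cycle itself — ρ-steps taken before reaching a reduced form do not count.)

D = 5685, ⌊√D⌋ = 75
river: ρ → (-35,55,19)
river: ρ → (19,59,-29)
river: ρ → (-29,57,21)
river: ρ → (21,69,-11)
river: ρ → (-11,63,39)
river: ρ → (39,15,-35)
ρ-cycle length = 6 (tail of 0 descent steps not counted)

6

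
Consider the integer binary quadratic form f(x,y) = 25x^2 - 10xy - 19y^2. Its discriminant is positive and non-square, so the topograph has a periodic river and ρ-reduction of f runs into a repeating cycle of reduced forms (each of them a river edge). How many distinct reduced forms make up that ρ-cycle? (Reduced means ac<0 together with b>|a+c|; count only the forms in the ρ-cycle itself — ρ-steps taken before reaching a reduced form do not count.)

D = 2000, ⌊√D⌋ = 44
descent: ρ → (-19,10,25)  [lands on river]
river: ρ → (25,40,-4)
river: ρ → (-4,40,25)
river: ρ → (25,10,-19)
river: ρ → (-19,28,16)
river: ρ → (16,36,-11)
river: ρ → (-11,30,25)
river: ρ → (25,20,-16)
river: ρ → (-16,44,1)
river: ρ → (1,44,-16)
river: ρ → (-16,20,25)
river: ρ → (25,30,-11)
river: ρ → (-11,36,16)
river: ρ → (16,28,-19)
ρ-cycle length = 14 (tail of 1 descent step not counted)

14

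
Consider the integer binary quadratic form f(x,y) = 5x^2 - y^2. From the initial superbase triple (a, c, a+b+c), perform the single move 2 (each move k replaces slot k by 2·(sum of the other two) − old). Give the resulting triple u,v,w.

start (5,-1,4) = (f(1,0),f(0,1),f(1,1))
replace slot 2: 2·(5+4) − (-1) = 19 → (5,19,4)

5,19,4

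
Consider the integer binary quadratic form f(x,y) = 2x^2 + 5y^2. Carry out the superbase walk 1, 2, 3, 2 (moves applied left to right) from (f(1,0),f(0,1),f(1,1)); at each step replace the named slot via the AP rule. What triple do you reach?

start (2,5,7) = (f(1,0),f(0,1),f(1,1))
replace slot 1: 2·(5+7) − 2 = 22 → (22,5,7)
replace slot 2: 2·(22+7) − 5 = 53 → (22,53,7)
replace slot 3: 2·(22+53) − 7 = 143 → (22,53,143)
replace slot 2: 2·(22+143) − 53 = 277 → (22,277,143)

22,277,143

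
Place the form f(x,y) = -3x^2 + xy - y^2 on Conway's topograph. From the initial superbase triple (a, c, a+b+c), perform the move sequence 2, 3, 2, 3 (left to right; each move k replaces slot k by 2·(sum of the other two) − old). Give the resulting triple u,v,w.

start (-3,-1,-3) = (f(1,0),f(0,1),f(1,1))
replace slot 2: 2·((-3)+(-3)) − (-1) = -11 → (-3,-11,-3)
replace slot 3: 2·((-3)+(-11)) − (-3) = -25 → (-3,-11,-25)
replace slot 2: 2·((-3)+(-25)) − (-11) = -45 → (-3,-45,-25)
replace slot 3: 2·((-3)+(-45)) − (-25) = -71 → (-3,-45,-71)

-3,-45,-71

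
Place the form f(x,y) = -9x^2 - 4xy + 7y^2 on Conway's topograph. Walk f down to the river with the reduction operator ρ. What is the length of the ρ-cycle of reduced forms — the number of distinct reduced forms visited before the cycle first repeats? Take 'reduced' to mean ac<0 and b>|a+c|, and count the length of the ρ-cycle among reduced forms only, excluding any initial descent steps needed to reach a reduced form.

D = 268, ⌊√D⌋ = 16
descent: ρ → (7,4,-9)  [lands on river]
river: ρ → (-9,14,2)
river: ρ → (2,14,-9)
river: ρ → (-9,4,7)
river: ρ → (7,10,-6)
river: ρ → (-6,14,3)
river: ρ → (3,16,-1)
river: ρ → (-1,16,3)
river: ρ → (3,14,-6)
river: ρ → (-6,10,7)
ρ-cycle length = 10 (tail of 1 descent step not counted)

10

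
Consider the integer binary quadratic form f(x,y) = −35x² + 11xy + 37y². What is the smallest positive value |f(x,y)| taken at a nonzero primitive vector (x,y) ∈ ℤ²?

river: ρ → (37,63,-9)
river: ρ → (-9,63,37)
river: ρ → (37,11,-35)
river: ρ → (-35,59,13)
river: ρ → (13,71,-5)
river: ρ → (-5,69,27)
river: ρ → (27,39,-35)
river: ρ → (-35,31,31)
river: ρ → (31,31,-35)
river: ρ → (-35,39,27)
river: ρ → (27,69,-5)
river: ρ → (-5,71,13)
river: ρ → (13,59,-35)
river: ρ → (-35,11,37)
closes: descent 0, river 14
min |a| on river = 5

5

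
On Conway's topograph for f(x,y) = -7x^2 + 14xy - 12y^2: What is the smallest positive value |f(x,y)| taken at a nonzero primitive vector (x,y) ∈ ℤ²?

translate: b→0 (≡-14 mod 14), so (7,-14,12)→(7,0,5)
flip: (7,0,5)→(5,0,7)
reduced (well bottom): (5,0,7) with a≤c, −a<b≤a
well minimum |f| = |-5| = 5 (negative-definite)

5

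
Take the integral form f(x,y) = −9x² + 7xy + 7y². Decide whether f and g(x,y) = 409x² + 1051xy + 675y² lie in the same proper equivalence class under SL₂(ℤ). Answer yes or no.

D₁ = 301, D₂ = 301
river cycle of f (length 10): (7, 7, -9), (-9, 11, 5), (5, 9, -11), (-11, 13, 3), (3, 17, -1), (-1, 17, 3), (3, 13, -11), (-11, 9, 5), (5, 11, -9), (-9, 7, 7)
river cycle of g (length 10): (5, 9, -11), (-11, 13, 3), (3, 17, -1), (-1, 17, 3), (3, 13, -11), (-11, 9, 5), (5, 11, -9), (-9, 7, 7), (7, 7, -9), (-9, 11, 5)
cycles coincide ⇒ equivalent

yes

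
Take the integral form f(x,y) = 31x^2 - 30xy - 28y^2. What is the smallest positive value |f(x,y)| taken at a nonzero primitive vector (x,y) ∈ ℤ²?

descent: ρ → (-28,30,31)  [lands on river]
river: ρ → (31,32,-27)
river: ρ → (-27,22,36)
river: ρ → (36,50,-13)
river: ρ → (-13,54,28)
river: ρ → (28,58,-9)
river: ρ → (-9,50,52)
river: ρ → (52,54,-7)
river: ρ → (-7,58,36)
river: ρ → (36,14,-29)
river: ρ → (-29,44,21)
river: ρ → (21,40,-33)
river: ρ → (-33,26,28)
river: ρ → (28,30,-31)
river: ρ → (-31,32,27)
river: ρ → (27,22,-36)
river: ρ → (-36,50,13)
river: ρ → (13,54,-28)
river: ρ → (-28,58,9)
river: ρ → (9,50,-52)
river: ρ → (-52,54,7)
river: ρ → (7,58,-36)
river: ρ → (-36,14,29)
river: ρ → (29,44,-21)
river: ρ → (-21,40,33)
river: ρ → (33,26,-28)
closes: descent 1, river 26
min |a| on river = 7

7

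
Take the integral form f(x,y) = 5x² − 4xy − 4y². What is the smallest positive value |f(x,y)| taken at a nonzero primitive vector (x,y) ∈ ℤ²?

descent: ρ → (-4,4,5)  [lands on river]
river: ρ → (5,6,-3)
river: ρ → (-3,6,5)
river: ρ → (5,4,-4)
closes: descent 1, river 4
min |a| on river = 3

3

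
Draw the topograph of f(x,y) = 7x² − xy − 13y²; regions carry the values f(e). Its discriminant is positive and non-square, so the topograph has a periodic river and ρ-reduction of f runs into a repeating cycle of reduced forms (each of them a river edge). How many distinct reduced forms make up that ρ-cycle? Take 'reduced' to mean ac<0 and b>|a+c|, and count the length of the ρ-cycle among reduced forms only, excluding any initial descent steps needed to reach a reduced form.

D = 365, ⌊√D⌋ = 19
descent: ρ → (-13,1,7)
descent: ρ → (7,13,-7)  [lands on river]
river: ρ → (-7,15,5)
river: ρ → (5,15,-7)
river: ρ → (-7,13,7)
river: ρ → (7,15,-5)
river: ρ → (-5,15,7)
ρ-cycle length = 6 (tail of 2 descent steps not counted)

6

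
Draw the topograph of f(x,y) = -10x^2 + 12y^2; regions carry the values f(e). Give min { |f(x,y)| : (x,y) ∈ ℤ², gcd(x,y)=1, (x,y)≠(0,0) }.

descent: ρ → (12,0,-10)
descent: ρ → (-10,20,2)  [lands on river]
river: ρ → (2,20,-10)
closes: descent 2, river 2
min |a| on river = 2

2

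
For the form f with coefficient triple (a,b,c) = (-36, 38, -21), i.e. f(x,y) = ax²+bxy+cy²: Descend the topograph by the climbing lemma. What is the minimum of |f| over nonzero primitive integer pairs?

translate: b→34 (≡-38 mod 72), so (36,-38,21)→(36,34,19)
flip: (36,34,19)→(19,-34,36)
translate: b→4 (≡-34 mod 38), so (19,-34,36)→(19,4,21)
reduced (well bottom): (19,4,21) with a≤c, −a<b≤a
well minimum |f| = |-19| = 19 (negative-definite)

19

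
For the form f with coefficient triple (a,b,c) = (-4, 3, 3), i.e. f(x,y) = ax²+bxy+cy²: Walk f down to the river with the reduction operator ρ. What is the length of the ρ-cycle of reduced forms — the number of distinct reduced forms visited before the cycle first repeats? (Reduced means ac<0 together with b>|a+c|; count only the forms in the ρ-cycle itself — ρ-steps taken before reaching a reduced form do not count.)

D = 57, ⌊√D⌋ = 7
river: ρ → (3,3,-4)
river: ρ → (-4,5,2)
river: ρ → (2,7,-1)
river: ρ → (-1,7,2)
river: ρ → (2,5,-4)
river: ρ → (-4,3,3)
ρ-cycle length = 6 (tail of 0 descent steps not counted)

6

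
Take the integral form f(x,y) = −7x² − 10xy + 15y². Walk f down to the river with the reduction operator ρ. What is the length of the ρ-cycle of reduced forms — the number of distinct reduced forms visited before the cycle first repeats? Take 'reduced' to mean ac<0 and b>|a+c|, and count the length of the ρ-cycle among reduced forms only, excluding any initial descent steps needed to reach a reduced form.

D = 520, ⌊√D⌋ = 22
descent: ρ → (15,10,-7)  [lands on river]
river: ρ → (-7,18,7)
river: ρ → (7,10,-15)
river: ρ → (-15,20,2)
river: ρ → (2,20,-15)
river: ρ → (-15,10,7)
river: ρ → (7,18,-7)
river: ρ → (-7,10,15)
river: ρ → (15,20,-2)
river: ρ → (-2,20,15)
ρ-cycle length = 10 (tail of 1 descent step not counted)

10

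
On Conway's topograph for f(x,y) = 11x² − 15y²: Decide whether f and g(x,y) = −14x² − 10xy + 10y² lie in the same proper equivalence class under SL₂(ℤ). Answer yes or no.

D₁ = 660, D₂ = 660
river cycle of f (length 6): (11, 22, -4), (-4, 18, 21), (21, 24, -1), (-1, 24, 21), (21, 18, -4), (-4, 22, 11)
river cycle of g (length 4): (10, 10, -14), (-14, 18, 6), (6, 18, -14), (-14, 10, 10)
cycles differ ⇒ inequivalent

no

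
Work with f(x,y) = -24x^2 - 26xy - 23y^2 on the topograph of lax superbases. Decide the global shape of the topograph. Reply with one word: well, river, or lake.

D = b²−4ac = (-26)² − 4·(-24)·(-23) = -1532
D < 0 ⇒ definite ⇒ every region one sign ⇒ single well

well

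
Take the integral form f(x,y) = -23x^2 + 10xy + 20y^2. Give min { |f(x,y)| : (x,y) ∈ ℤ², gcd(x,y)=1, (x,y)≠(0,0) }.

river: ρ → (20,30,-13)
river: ρ → (-13,22,28)
river: ρ → (28,34,-7)
river: ρ → (-7,36,23)
river: ρ → (23,10,-20)
river: ρ → (-20,30,13)
river: ρ → (13,22,-28)
river: ρ → (-28,34,7)
river: ρ → (7,36,-23)
river: ρ → (-23,10,20)
closes: descent 0, river 10
min |a| on river = 7

7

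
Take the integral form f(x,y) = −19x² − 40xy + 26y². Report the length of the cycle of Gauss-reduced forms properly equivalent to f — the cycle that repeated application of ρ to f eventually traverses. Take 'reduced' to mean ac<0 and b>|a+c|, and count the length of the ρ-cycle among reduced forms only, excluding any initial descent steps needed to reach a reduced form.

D = 3576, ⌊√D⌋ = 59
descent: ρ → (26,40,-19)  [lands on river]
river: ρ → (-19,36,30)
river: ρ → (30,24,-25)
river: ρ → (-25,26,29)
river: ρ → (29,32,-22)
river: ρ → (-22,56,5)
river: ρ → (5,54,-33)
river: ρ → (-33,12,26)
ρ-cycle length = 8 (tail of 1 descent step not counted)

8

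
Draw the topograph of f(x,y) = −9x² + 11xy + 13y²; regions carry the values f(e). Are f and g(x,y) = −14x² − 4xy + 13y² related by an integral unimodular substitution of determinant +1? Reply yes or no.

D₁ = 589, D₂ = 744
discriminants differ ⇒ not SL₂(ℤ)-equivalent

no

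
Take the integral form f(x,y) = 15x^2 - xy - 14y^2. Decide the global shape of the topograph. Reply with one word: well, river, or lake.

D = b²−4ac = (-1)² − 4·15·(-14) = 841
D = 29² is a perfect square ⇒ form factors over ℤ ⇒ lakes

lake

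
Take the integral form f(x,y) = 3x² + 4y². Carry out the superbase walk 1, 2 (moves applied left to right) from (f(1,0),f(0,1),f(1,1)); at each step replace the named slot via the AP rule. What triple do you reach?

start (3,4,7) = (f(1,0),f(0,1),f(1,1))
replace slot 1: 2·(4+7) − 3 = 19 → (19,4,7)
replace slot 2: 2·(19+7) − 4 = 48 → (19,48,7)

19,48,7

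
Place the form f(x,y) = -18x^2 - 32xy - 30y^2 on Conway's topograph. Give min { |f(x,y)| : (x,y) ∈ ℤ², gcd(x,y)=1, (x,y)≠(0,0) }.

translate: b→-4 (≡32 mod 36), so (18,32,30)→(18,-4,16)
flip: (18,-4,16)→(16,4,18)
reduced (well bottom): (16,4,18) with a≤c, −a<b≤a
well minimum |f| = |-16| = 16 (negative-definite)

16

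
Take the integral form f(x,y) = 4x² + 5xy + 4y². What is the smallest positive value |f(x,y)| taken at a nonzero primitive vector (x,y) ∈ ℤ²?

translate: b→-3 (≡5 mod 8), so (4,5,4)→(4,-3,3)
flip: (4,-3,3)→(3,3,4)
reduced (well bottom): (3,3,4) with a≤c, −a<b≤a
well minimum = a = 3

3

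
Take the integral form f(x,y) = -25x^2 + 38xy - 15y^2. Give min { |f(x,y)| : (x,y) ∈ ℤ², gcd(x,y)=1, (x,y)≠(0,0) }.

translate: b→12 (≡-38 mod 50), so (25,-38,15)→(25,12,2)
flip: (25,12,2)→(2,-12,25)
translate: b→0 (≡-12 mod 4), so (2,-12,25)→(2,0,7)
reduced (well bottom): (2,0,7) with a≤c, −a<b≤a
well minimum |f| = |-2| = 2 (negative-definite)

2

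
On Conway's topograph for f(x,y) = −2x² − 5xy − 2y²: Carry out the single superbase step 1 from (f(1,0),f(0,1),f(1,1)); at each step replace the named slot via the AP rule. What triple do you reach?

start (-2,-2,-9) = (f(1,0),f(0,1),f(1,1))
replace slot 1: 2·((-2)+(-9)) − (-2) = -20 → (-20,-2,-9)

-20,-2,-9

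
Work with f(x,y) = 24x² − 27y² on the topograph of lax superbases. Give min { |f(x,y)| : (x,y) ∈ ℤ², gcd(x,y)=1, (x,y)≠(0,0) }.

descent: ρ → (-27,0,24)
descent: ρ → (24,48,-3)  [lands on river]
river: ρ → (-3,48,24)
closes: descent 2, river 2
min |a| on river = 3

3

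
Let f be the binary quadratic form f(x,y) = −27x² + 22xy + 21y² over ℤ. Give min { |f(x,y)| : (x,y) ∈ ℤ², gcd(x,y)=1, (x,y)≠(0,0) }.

river: ρ → (21,20,-28)
river: ρ → (-28,36,13)
river: ρ → (13,42,-19)
river: ρ → (-19,34,21)
river: ρ → (21,50,-3)
river: ρ → (-3,52,4)
river: ρ → (4,52,-3)
river: ρ → (-3,50,21)
river: ρ → (21,34,-19)
river: ρ → (-19,42,13)
river: ρ → (13,36,-28)
river: ρ → (-28,20,21)
river: ρ → (21,22,-27)
river: ρ → (-27,32,16)
river: ρ → (16,32,-27)
river: ρ → (-27,22,21)
closes: descent 0, river 16
min |a| on river = 3

3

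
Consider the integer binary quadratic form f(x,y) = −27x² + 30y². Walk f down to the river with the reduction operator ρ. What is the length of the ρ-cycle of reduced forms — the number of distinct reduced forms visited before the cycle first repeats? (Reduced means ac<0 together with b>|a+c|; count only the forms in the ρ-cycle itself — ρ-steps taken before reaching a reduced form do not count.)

D = 3240, ⌊√D⌋ = 56
descent: ρ → (30,0,-27)
descent: ρ → (-27,54,3)  [lands on river]
river: ρ → (3,54,-27)
ρ-cycle length = 2 (tail of 2 descent steps not counted)

2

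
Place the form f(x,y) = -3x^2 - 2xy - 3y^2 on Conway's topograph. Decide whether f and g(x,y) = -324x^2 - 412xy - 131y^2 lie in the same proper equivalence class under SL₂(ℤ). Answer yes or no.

D₁ = -32, D₂ = -32
f is negative-definite; reduce −f:
−f: reduced (well bottom): (3,2,3) with a≤c, −a<b≤a
flip sign back: reduced form of f is (-3,-2,-3)
g is negative-definite; reduce −g:
−g: translate: b→-236 (≡412 mod 648), so (324,412,131)→(324,-236,43)
−g: flip: (324,-236,43)→(43,236,324)
−g: translate: b→-22 (≡236 mod 86), so (43,236,324)→(43,-22,3)
−g: flip: (43,-22,3)→(3,22,43)
−g: translate: b→-2 (≡22 mod 6), so (3,22,43)→(3,-2,3)
−g: flip: (3,-2,3)→(3,2,3)
−g: reduced (well bottom): (3,2,3) with a≤c, −a<b≤a
flip sign back: reduced form of g is (-3,-2,-3)
reduced forms (-3, -2, -3) vs (-3, -2, -3) ⇒ equivalent

yes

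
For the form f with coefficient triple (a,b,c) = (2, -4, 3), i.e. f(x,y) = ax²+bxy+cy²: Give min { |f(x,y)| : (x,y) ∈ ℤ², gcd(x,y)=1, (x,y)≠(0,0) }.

translate: b→0 (≡-4 mod 4), so (2,-4,3)→(2,0,1)
flip: (2,0,1)→(1,0,2)
reduced (well bottom): (1,0,2) with a≤c, −a<b≤a
well minimum = a = 1

1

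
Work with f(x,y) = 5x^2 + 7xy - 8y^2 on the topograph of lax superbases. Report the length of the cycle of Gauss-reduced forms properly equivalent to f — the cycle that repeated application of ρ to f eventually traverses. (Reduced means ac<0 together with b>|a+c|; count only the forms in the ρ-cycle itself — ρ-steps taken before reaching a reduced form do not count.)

D = 209, ⌊√D⌋ = 14
river: ρ → (-8,9,4)
river: ρ → (4,7,-10)
river: ρ → (-10,13,1)
river: ρ → (1,13,-10)
river: ρ → (-10,7,4)
river: ρ → (4,9,-8)
river: ρ → (-8,7,5)
river: ρ → (5,13,-2)
river: ρ → (-2,11,11)
river: ρ → (11,11,-2)
river: ρ → (-2,13,5)
river: ρ → (5,7,-8)
ρ-cycle length = 12 (tail of 0 descent steps not counted)

12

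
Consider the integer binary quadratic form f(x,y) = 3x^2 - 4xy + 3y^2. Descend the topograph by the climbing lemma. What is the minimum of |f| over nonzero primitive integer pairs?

translate: b→2 (≡-4 mod 6), so (3,-4,3)→(3,2,2)
flip: (3,2,2)→(2,-2,3)
translate: b→2 (≡-2 mod 4), so (2,-2,3)→(2,2,3)
reduced (well bottom): (2,2,3) with a≤c, −a<b≤a
well minimum = a = 2

2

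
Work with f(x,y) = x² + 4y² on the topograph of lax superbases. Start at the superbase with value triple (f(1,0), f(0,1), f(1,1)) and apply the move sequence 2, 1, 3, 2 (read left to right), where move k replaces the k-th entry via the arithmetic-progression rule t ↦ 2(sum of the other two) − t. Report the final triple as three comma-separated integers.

start (1,4,5) = (f(1,0),f(0,1),f(1,1))
replace slot 2: 2·(1+5) − 4 = 8 → (1,8,5)
replace slot 1: 2·(8+5) − 1 = 25 → (25,8,5)
replace slot 3: 2·(25+8) − 5 = 61 → (25,8,61)
replace slot 2: 2·(25+61) − 8 = 164 → (25,164,61)

25,164,61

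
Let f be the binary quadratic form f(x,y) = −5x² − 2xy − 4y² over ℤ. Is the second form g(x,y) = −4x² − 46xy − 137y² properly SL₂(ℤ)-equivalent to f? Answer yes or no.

D₁ = -76, D₂ = -76
f is negative-definite; reduce −f:
−f: flip: (5,2,4)→(4,-2,5)
−f: reduced (well bottom): (4,-2,5) with a≤c, −a<b≤a
flip sign back: reduced form of f is (-4,2,-5)
g is negative-definite; reduce −g:
−g: translate: b→-2 (≡46 mod 8), so (4,46,137)→(4,-2,5)
−g: reduced (well bottom): (4,-2,5) with a≤c, −a<b≤a
flip sign back: reduced form of g is (-4,2,-5)
reduced forms (-4, 2, -5) vs (-4, 2, -5) ⇒ equivalent

yes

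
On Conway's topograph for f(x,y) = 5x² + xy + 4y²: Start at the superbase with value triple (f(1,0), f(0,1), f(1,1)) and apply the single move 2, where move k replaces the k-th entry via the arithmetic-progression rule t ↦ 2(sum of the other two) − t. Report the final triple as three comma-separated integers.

start (5,4,10) = (f(1,0),f(0,1),f(1,1))
replace slot 2: 2·(5+10) − 4 = 26 → (5,26,10)

5,26,10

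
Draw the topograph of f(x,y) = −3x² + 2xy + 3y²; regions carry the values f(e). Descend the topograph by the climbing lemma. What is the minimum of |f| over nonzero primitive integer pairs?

river: ρ → (3,4,-2)
river: ρ → (-2,4,3)
river: ρ → (3,2,-3)
river: ρ → (-3,4,2)
river: ρ → (2,4,-3)
river: ρ → (-3,2,3)
closes: descent 0, river 6
min |a| on river = 2

2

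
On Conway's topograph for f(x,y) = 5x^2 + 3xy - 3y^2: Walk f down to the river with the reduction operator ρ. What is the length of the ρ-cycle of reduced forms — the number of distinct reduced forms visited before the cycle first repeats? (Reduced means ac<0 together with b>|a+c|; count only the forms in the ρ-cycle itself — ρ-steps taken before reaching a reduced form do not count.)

D = 69, ⌊√D⌋ = 8
river: ρ → (-3,3,5)
river: ρ → (5,7,-1)
river: ρ → (-1,7,5)
river: ρ → (5,3,-3)
ρ-cycle length = 4 (tail of 0 descent steps not counted)

4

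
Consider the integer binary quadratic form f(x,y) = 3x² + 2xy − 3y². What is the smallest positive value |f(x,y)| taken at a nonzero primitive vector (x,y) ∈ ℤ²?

river: ρ → (-3,4,2)
river: ρ → (2,4,-3)
river: ρ → (-3,2,3)
river: ρ → (3,4,-2)
river: ρ → (-2,4,3)
river: ρ → (3,2,-3)
closes: descent 0, river 6
min |a| on river = 2

2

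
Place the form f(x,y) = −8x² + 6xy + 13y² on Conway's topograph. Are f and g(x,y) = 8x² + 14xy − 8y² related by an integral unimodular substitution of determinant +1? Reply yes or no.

D₁ = 452, D₂ = 452
river cycle of f (length 18): (13, 20, -1), (-1, 20, 13), (13, 6, -8), (-8, 10, 11), (11, 12, -7), (-7, 16, 7), (7, 12, -11), (-11, 10, 8), (8, 6, -13), (-13, 20, 1), … (8 more)
river cycle of g (length 14): (-8, 18, 4), (4, 14, -16), (-16, 18, 2), (2, 18, -16), (-16, 14, 4), (4, 18, -8), (-8, 14, 8), (8, 18, -4), (-4, 14, 16), (16, 18, -2), … (4 more)
cycles differ ⇒ inequivalent

no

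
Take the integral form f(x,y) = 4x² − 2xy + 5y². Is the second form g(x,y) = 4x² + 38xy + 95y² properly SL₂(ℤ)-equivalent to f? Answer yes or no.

D₁ = -76, D₂ = -76
f: reduced (well bottom): (4,-2,5) with a≤c, −a<b≤a
g: translate: b→-2 (≡38 mod 8), so (4,38,95)→(4,-2,5)
g: reduced (well bottom): (4,-2,5) with a≤c, −a<b≤a
reduced forms (4, -2, 5) vs (4, -2, 5) ⇒ equivalent

yes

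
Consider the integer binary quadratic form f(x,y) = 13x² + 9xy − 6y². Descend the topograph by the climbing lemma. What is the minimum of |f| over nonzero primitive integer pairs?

river: ρ → (-6,15,7)
river: ρ → (7,13,-8)
river: ρ → (-8,19,1)
river: ρ → (1,19,-8)
river: ρ → (-8,13,7)
river: ρ → (7,15,-6)
river: ρ → (-6,9,13)
river: ρ → (13,17,-2)
river: ρ → (-2,19,4)
river: ρ → (4,13,-14)
river: ρ → (-14,15,3)
river: ρ → (3,15,-14)
river: ρ → (-14,13,4)
river: ρ → (4,19,-2)
river: ρ → (-2,17,13)
river: ρ → (13,9,-6)
closes: descent 0, river 16
min |a| on river = 1

1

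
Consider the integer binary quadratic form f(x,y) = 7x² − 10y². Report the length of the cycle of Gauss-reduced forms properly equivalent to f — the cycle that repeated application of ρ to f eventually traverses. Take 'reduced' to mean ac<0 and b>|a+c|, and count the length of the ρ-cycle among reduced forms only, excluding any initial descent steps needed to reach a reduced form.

D = 280, ⌊√D⌋ = 16
descent: ρ → (-10,0,7)
descent: ρ → (7,14,-3)  [lands on river]
river: ρ → (-3,16,2)
river: ρ → (2,16,-3)
river: ρ → (-3,14,7)
ρ-cycle length = 4 (tail of 2 descent steps not counted)

4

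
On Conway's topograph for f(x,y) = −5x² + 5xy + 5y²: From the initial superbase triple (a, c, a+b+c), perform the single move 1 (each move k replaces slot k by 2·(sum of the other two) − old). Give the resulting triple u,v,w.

start (-5,5,5) = (f(1,0),f(0,1),f(1,1))
replace slot 1: 2·(5+5) − (-5) = 25 → (25,5,5)

25,5,5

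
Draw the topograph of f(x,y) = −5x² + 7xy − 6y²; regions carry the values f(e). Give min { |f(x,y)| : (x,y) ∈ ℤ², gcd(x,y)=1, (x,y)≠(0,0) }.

translate: b→3 (≡-7 mod 10), so (5,-7,6)→(5,3,4)
flip: (5,3,4)→(4,-3,5)
reduced (well bottom): (4,-3,5) with a≤c, −a<b≤a
well minimum |f| = |-4| = 4 (negative-definite)

4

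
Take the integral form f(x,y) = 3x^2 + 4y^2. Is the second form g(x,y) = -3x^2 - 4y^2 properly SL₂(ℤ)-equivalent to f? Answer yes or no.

D₁ = -48, D₂ = -48
f: reduced (well bottom): (3,0,4) with a≤c, −a<b≤a
g is negative-definite; reduce −g:
−g: reduced (well bottom): (3,0,4) with a≤c, −a<b≤a
flip sign back: reduced form of g is (-3,0,-4)
reduced forms (3, 0, 4) vs (-3, 0, -4) ⇒ inequivalent

no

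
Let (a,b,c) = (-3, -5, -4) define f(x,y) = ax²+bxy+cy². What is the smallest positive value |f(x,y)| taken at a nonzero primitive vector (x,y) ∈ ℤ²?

translate: b→-1 (≡5 mod 6), so (3,5,4)→(3,-1,2)
flip: (3,-1,2)→(2,1,3)
reduced (well bottom): (2,1,3) with a≤c, −a<b≤a
well minimum |f| = |-2| = 2 (negative-definite)

2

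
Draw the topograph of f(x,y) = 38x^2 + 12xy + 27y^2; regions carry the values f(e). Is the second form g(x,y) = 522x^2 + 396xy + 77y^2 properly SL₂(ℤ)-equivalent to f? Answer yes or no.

D₁ = -3960, D₂ = -3960
f: flip: (38,12,27)→(27,-12,38)
f: reduced (well bottom): (27,-12,38) with a≤c, −a<b≤a
g: flip: (522,396,77)→(77,-396,522)
g: translate: b→66 (≡-396 mod 154), so (77,-396,522)→(77,66,27)
g: flip: (77,66,27)→(27,-66,77)
g: translate: b→-12 (≡-66 mod 54), so (27,-66,77)→(27,-12,38)
g: reduced (well bottom): (27,-12,38) with a≤c, −a<b≤a
reduced forms (27, -12, 38) vs (27, -12, 38) ⇒ equivalent

yes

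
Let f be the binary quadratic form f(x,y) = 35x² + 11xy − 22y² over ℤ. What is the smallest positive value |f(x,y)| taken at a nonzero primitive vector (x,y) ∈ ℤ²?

descent: ρ → (-22,33,24)  [lands on river]
river: ρ → (24,15,-31)
river: ρ → (-31,47,8)
river: ρ → (8,49,-25)
river: ρ → (-25,51,6)
river: ρ → (6,45,-49)
river: ρ → (-49,53,2)
river: ρ → (2,55,-22)
closes: descent 1, river 8
min |a| on river = 2

2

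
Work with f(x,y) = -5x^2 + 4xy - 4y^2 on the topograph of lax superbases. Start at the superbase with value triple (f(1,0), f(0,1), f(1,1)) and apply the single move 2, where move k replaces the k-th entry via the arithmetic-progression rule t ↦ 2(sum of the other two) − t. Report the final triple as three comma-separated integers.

start (-5,-4,-5) = (f(1,0),f(0,1),f(1,1))
replace slot 2: 2·((-5)+(-5)) − (-4) = -16 → (-5,-16,-5)

-5,-16,-5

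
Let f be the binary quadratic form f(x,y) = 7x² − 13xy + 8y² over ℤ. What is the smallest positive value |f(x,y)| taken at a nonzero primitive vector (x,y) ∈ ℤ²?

translate: b→1 (≡-13 mod 14), so (7,-13,8)→(7,1,2)
flip: (7,1,2)→(2,-1,7)
reduced (well bottom): (2,-1,7) with a≤c, −a<b≤a
well minimum = a = 2

2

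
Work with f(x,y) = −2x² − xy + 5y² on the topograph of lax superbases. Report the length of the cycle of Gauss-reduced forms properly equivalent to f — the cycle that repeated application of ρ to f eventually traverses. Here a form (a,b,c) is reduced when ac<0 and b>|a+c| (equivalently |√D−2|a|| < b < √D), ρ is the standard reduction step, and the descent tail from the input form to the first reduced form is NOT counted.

D = 41, ⌊√D⌋ = 6
descent: ρ → (5,1,-2)
descent: ρ → (-2,3,4)  [lands on river]
river: ρ → (4,5,-1)
river: ρ → (-1,5,4)
river: ρ → (4,3,-2)
river: ρ → (-2,5,2)
river: ρ → (2,3,-4)
river: ρ → (-4,5,1)
river: ρ → (1,5,-4)
river: ρ → (-4,3,2)
river: ρ → (2,5,-2)
ρ-cycle length = 10 (tail of 2 descent steps not counted)

10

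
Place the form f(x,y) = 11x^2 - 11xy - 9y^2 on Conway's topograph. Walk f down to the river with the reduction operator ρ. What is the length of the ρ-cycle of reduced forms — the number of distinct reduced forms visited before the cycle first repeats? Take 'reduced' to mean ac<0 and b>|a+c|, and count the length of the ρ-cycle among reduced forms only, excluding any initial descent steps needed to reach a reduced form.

D = 517, ⌊√D⌋ = 22
descent: ρ → (-9,11,11)  [lands on river]
river: ρ → (11,11,-9)
river: ρ → (-9,7,13)
river: ρ → (13,19,-3)
river: ρ → (-3,17,19)
river: ρ → (19,21,-1)
river: ρ → (-1,21,19)
river: ρ → (19,17,-3)
river: ρ → (-3,19,13)
river: ρ → (13,7,-9)
ρ-cycle length = 10 (tail of 1 descent step not counted)

10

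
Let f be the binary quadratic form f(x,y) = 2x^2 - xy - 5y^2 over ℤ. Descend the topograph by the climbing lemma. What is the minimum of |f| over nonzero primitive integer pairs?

descent: ρ → (-5,1,2)
descent: ρ → (2,3,-4)  [lands on river]
river: ρ → (-4,5,1)
river: ρ → (1,5,-4)
river: ρ → (-4,3,2)
river: ρ → (2,5,-2)
river: ρ → (-2,3,4)
river: ρ → (4,5,-1)
river: ρ → (-1,5,4)
river: ρ → (4,3,-2)
river: ρ → (-2,5,2)
closes: descent 2, river 10
min |a| on river = 1

1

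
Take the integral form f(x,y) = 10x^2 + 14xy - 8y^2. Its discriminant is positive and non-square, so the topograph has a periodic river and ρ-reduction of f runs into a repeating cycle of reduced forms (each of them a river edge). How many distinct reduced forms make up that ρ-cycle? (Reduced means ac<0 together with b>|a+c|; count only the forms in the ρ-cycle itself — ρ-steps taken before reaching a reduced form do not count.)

D = 516, ⌊√D⌋ = 22
river: ρ → (-8,18,6)
river: ρ → (6,18,-8)
river: ρ → (-8,14,10)
river: ρ → (10,6,-12)
river: ρ → (-12,18,4)
river: ρ → (4,22,-2)
river: ρ → (-2,22,4)
river: ρ → (4,18,-12)
river: ρ → (-12,6,10)
river: ρ → (10,14,-8)
ρ-cycle length = 10 (tail of 0 descent steps not counted)

10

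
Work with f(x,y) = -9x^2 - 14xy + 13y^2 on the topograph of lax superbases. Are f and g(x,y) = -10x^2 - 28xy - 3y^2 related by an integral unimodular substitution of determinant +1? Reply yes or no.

D₁ = 664, D₂ = 664
river cycle of f (length 22): (13, 14, -9), (-9, 22, 5), (5, 18, -17), (-17, 16, 6), (6, 20, -11), (-11, 24, 2), (2, 24, -11), (-11, 20, 6), (6, 16, -17), (-17, 18, 5), … (12 more)
river cycle of g (length 22): (-3, 22, 15), (15, 8, -10), (-10, 12, 13), (13, 14, -9), (-9, 22, 5), (5, 18, -17), (-17, 16, 6), (6, 20, -11), (-11, 24, 2), (2, 24, -11), … (12 more)
cycles coincide ⇒ equivalent

yes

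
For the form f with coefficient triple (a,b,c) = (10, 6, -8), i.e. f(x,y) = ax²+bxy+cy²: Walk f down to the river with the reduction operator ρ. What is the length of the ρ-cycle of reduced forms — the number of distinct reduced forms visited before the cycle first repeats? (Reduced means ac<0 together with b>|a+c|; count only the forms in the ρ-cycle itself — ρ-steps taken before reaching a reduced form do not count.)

D = 356, ⌊√D⌋ = 18
river: ρ → (-8,10,8)
river: ρ → (8,6,-10)
river: ρ → (-10,14,4)
river: ρ → (4,18,-2)
river: ρ → (-2,18,4)
river: ρ → (4,14,-10)
river: ρ → (-10,6,8)
river: ρ → (8,10,-8)
river: ρ → (-8,6,10)
river: ρ → (10,14,-4)
river: ρ → (-4,18,2)
river: ρ → (2,18,-4)
river: ρ → (-4,14,10)
river: ρ → (10,6,-8)
ρ-cycle length = 14 (tail of 0 descent steps not counted)

14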